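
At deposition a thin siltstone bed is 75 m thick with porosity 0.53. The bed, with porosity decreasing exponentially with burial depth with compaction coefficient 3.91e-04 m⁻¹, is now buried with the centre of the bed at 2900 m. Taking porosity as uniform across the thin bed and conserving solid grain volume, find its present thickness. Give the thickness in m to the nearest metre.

Working in km (1 km = 1000 m; c in km⁻¹ = c in m⁻¹ × 1000):
Porosity at 2.9 km: φ = 0.53·exp(−0.391×2.9) = 0.1705
Solid-volume conservation: h(1−φ) = h₀(1−φ₀) ⇒ h = h₀·(1−φ₀)/(1−φ)
h = 0.075 × (1 − 0.53)/(1 − 0.1705) = 0.075 × 0.5666 = 0.0425 km

42 m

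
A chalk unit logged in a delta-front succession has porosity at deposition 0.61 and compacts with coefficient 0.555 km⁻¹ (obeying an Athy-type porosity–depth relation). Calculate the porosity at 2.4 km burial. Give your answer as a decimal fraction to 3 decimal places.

phi = phi₀·exp(−β·Z) = 0.61 × exp(−0.555 × 2.4) = 0.61 × exp(−1.332)
  = 0.61 × 0.2639 = 0.1610

0.161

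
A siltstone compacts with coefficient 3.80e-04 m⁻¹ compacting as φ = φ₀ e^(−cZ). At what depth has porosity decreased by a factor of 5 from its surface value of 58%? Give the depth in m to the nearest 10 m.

4240 m

Working in km (1 km = 1000 m; c in km⁻¹ = c in m⁻¹ × 1000):
φ/φ₀ = 1/5 ⇒ exp(−c·Z) = 1/5 ⇒ Z = ln(5) / c
Z = 1.6094 / 0.38 = 4.235 km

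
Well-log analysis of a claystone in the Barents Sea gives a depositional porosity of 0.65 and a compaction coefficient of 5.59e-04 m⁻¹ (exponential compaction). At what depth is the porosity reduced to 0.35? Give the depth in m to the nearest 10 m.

1110 m

Working in km (1 km = 1000 m; k in km⁻¹ = k in m⁻¹ × 1000):
Invert Athy's law: d = ln(φ₀/φ) / k
d = ln(0.65/0.35) / 0.559 = ln(1.857) / 0.559 = 0.6190 / 0.559 = 1.107 km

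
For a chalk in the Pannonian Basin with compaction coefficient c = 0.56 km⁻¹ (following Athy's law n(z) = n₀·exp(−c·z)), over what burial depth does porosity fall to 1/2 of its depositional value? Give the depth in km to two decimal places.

n/n₀ = 1/2 ⇒ exp(−c·z) = 1/2 ⇒ z = ln(2) / c
z = 0.6931 / 0.56 = 1.238 km

1.24 km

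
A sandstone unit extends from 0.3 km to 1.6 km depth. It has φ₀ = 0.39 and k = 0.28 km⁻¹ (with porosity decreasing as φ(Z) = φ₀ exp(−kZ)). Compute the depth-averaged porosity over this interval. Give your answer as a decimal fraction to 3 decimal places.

0.301

⟨φ⟩ = (1/(Z₂−Z₁)) ∫ φ₀ e^(−kZ) dZ = φ₀·(e^(−k·Z₁) − e^(−k·Z₂)) / (k·(Z₂−Z₁))
e^(−0.28×0.3) = 0.9194; e^(−0.28×1.6) = 0.6389
⟨φ⟩ = 0.39 × (0.9194 − 0.6389) / (0.28 × 1.3) = 0.39 × 0.7707 = 0.3006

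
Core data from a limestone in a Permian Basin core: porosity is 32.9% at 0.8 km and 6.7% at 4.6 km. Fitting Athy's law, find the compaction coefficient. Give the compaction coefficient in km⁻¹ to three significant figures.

0.419 km⁻¹

Athy: n(Z) = n₀ e^(−kZ) ⇒ n₁/n₂ = e^{k(Z₂−Z₁)} ⇒ k = ln(n₁/n₂)/(Z₂−Z₁)
k = ln(0.329/0.067) / (4.6 − 0.8) = ln(4.91) / 3.8 = 1.5914 / 3.8 = 0.4188 km⁻¹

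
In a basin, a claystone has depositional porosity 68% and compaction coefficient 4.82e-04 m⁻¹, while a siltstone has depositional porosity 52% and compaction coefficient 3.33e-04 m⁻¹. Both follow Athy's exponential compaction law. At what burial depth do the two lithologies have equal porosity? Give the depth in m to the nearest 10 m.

1800 m

Working in km (1 km = 1000 m; k in km⁻¹ = k in m⁻¹ × 1000):
Set n₀ₐ e^(−kₐz) = n₀ᵦ e^(−kᵦz) ⇒ ln(n₀ₐ/n₀ᵦ) = (kₐ − kᵦ)·z
z = ln(0.68/0.52) / (0.482 − 0.333) = 0.2683 / 0.149 = 1.800 km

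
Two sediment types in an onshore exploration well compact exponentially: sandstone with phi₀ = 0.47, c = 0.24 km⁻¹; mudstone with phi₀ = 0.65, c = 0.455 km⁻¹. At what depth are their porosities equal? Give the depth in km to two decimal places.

1.51 km

Set phi₀ₐ e^(−cₐZ) = phi₀ᵦ e^(−cᵦZ) ⇒ ln(phi₀ₐ/phi₀ᵦ) = (cₐ − cᵦ)·Z
Z = ln(0.47/0.65) / (0.24 − 0.455) = -0.3242 / -0.215 = 1.508 km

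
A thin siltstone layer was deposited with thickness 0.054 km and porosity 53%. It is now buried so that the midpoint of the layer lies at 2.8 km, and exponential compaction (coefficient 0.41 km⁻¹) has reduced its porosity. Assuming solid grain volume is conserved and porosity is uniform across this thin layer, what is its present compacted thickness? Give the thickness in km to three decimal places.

0.031 km

Porosity at 2.8 km: n = 0.53·exp(−0.41×2.8) = 0.1682
Solid-volume conservation: h(1−n) = h₀(1−n₀) ⇒ h = h₀·(1−n₀)/(1−n)
h = 0.054 × (1 − 0.53)/(1 − 0.1682) = 0.054 × 0.5650 = 0.0305 km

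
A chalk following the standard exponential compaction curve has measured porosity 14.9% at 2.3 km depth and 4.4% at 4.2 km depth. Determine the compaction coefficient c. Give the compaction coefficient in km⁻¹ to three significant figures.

Athy: φ(d) = φ₀ e^(−cd) ⇒ φ₁/φ₂ = e^{c(d₂−d₁)} ⇒ c = ln(φ₁/φ₂)/(d₂−d₁)
c = ln(0.149/0.044) / (4.2 − 2.3) = ln(3.386) / 1.9 = 1.2198 / 1.9 = 0.642 km⁻¹

0.642 km⁻¹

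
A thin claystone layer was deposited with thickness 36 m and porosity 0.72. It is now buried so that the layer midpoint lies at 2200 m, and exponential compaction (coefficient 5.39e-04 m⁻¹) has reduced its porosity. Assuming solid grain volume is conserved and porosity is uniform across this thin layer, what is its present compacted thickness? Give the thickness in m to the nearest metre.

13 m

Working in km (1 km = 1000 m; k in km⁻¹ = k in m⁻¹ × 1000):
Porosity at 2.2 km: φ = 0.72·exp(−0.539×2.2) = 0.2200
Solid-volume conservation: h(1−φ) = h₀(1−φ₀) ⇒ h = h₀·(1−φ₀)/(1−φ)
h = 0.036 × (1 − 0.72)/(1 − 0.2200) = 0.036 × 0.3590 = 0.0129 km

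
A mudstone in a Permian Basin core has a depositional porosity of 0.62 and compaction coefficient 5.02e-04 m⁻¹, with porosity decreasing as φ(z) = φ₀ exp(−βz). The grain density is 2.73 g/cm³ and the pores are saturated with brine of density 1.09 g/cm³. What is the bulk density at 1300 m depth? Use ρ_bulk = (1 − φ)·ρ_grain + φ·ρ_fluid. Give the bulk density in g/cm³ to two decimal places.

2.20 g/cm³

Working in km (1 km = 1000 m; β in km⁻¹ = β in m⁻¹ × 1000):
Porosity at depth: φ = 0.62·exp(−0.502×1.3) = 0.62×0.5207 = 0.3228
Bulk density: ρ_b = (1−φ)ρ_g + φ·ρ_f = 0.6772×2.73 + 0.3228×1.09
       = 1.849 + 0.352 = 2.201 g/cm³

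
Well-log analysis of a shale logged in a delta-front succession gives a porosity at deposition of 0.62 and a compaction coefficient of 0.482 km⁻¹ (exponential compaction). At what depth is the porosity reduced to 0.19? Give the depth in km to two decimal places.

Invert Athy's law: z = ln(φ₀/φ) / c
z = ln(0.62/0.19) / 0.482 = ln(3.263) / 0.482 = 1.1827 / 0.482 = 2.454 km

2.45 km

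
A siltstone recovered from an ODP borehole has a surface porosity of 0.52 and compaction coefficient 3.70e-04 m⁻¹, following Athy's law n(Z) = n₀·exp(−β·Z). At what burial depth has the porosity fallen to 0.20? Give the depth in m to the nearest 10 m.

Working in km (1 km = 1000 m; β in km⁻¹ = β in m⁻¹ × 1000):
Invert Athy's law: Z = ln(n₀/n) / β
Z = ln(0.52/0.2) / 0.37 = ln(2.6) / 0.37 = 0.9555 / 0.37 = 2.582 km

2580 m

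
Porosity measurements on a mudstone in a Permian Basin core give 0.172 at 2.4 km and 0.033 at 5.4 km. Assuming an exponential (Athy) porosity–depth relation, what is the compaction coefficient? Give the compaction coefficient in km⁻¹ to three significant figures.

Athy: n(Z) = n₀ e^(−cZ) ⇒ n₁/n₂ = e^{c(Z₂−Z₁)} ⇒ c = ln(n₁/n₂)/(Z₂−Z₁)
c = ln(0.172/0.033) / (5.4 − 2.4) = ln(5.212) / 3 = 1.6510 / 3 = 0.5503 km⁻¹

0.550 km⁻¹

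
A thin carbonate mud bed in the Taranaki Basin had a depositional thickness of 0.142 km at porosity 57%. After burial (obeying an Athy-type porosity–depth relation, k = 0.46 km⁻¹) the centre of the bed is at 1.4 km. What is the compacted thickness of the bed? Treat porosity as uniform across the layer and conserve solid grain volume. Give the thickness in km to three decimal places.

Porosity at 1.4 km: phi = 0.57·exp(−0.46×1.4) = 0.2994
Solid-volume conservation: h(1−phi) = h₀(1−phi₀) ⇒ h = h₀·(1−phi₀)/(1−phi)
h = 0.142 × (1 − 0.57)/(1 − 0.2994) = 0.142 × 0.6137 = 0.0871 km

0.087 km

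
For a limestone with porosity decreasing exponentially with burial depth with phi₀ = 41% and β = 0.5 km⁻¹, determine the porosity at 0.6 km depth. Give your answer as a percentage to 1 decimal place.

phi = phi₀·exp(−β·d) = 0.41 × exp(−0.5 × 0.6) = 0.41 × exp(−0.3)
  = 0.41 × 0.7408 = 0.3037

30.4%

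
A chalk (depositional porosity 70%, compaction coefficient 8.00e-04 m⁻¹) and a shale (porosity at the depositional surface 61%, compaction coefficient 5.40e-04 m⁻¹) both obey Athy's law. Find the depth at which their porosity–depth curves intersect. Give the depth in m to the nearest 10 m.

Working in km (1 km = 1000 m; k in km⁻¹ = k in m⁻¹ × 1000):
Set φ₀ₐ e^(−kₐd) = φ₀ᵦ e^(−kᵦd) ⇒ ln(φ₀ₐ/φ₀ᵦ) = (kₐ − kᵦ)·d
d = ln(0.7/0.61) / (0.8 − 0.54) = 0.1376 / 0.26 = 0.529 km

530 m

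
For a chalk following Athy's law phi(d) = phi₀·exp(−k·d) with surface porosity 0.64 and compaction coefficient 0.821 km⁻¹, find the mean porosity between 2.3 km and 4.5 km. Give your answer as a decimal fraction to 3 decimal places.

0.045

⟨phi⟩ = (1/(d₂−d₁)) ∫ phi₀ e^(−kd) dd = phi₀·(e^(−k·d₁) − e^(−k·d₂)) / (k·(d₂−d₁))
e^(−0.821×2.3) = 0.1513; e^(−0.821×4.5) = 0.0249
⟨phi⟩ = 0.64 × (0.1513 − 0.0249) / (0.821 × 2.2) = 0.64 × 0.0700 = 0.0448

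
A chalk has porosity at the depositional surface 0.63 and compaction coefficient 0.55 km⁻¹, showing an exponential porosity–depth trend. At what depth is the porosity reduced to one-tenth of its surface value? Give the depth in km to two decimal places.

n/n₀ = 1/10 ⇒ exp(−k·Z) = 1/10 ⇒ Z = ln(10) / k
Z = 2.3026 / 0.55 = 4.187 km

4.19 km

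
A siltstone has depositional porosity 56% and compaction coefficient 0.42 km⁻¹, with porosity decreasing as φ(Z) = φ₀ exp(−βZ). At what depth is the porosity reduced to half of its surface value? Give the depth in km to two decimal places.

1.65 km

φ/φ₀ = 1/2 ⇒ exp(−β·Z) = 1/2 ⇒ Z = ln(2) / β
Z = 0.6931 / 0.42 = 1.650 km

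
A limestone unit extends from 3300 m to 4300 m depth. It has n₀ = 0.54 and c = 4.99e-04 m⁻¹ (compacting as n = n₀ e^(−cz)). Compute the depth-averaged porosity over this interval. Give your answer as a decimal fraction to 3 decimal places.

0.082

Working in km (1 km = 1000 m; c in km⁻¹ = c in m⁻¹ × 1000):
⟨n⟩ = (1/(z₂−z₁)) ∫ n₀ e^(−cz) dz = n₀·(e^(−c·z₁) − e^(−c·z₂)) / (c·(z₂−z₁))
e^(−0.499×3.3) = 0.1927; e^(−0.499×4.3) = 0.1170
⟨n⟩ = 0.54 × (0.1927 − 0.1170) / (0.499 × 1) = 0.54 × 0.1517 = 0.0819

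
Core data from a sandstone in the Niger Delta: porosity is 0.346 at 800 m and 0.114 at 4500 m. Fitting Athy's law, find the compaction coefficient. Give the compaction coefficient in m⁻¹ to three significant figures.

Working in km (1 km = 1000 m; β in km⁻¹ = β in m⁻¹ × 1000):
Athy: phi(Z) = phi₀ e^(−βZ) ⇒ phi₁/phi₂ = e^{β(Z₂−Z₁)} ⇒ β = ln(phi₁/phi₂)/(Z₂−Z₁)
β = ln(0.346/0.114) / (4.5 − 0.8) = ln(3.035) / 3.7 = 1.1102 / 3.7 = 0.3001 km⁻¹

0.000300 m⁻¹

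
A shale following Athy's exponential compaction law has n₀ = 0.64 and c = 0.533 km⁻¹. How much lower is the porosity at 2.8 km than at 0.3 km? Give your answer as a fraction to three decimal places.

0.402

n(0.3) = 0.64·e^(−0.533×0.3) = 0.5454
n(2.8) = 0.64·e^(−0.533×2.8) = 0.1439
Δn = 0.5454 − 0.1439 = 0.4015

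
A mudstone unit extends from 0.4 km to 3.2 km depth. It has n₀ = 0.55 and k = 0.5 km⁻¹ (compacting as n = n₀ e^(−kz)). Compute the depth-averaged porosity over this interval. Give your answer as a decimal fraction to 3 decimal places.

⟨n⟩ = (1/(z₂−z₁)) ∫ n₀ e^(−kz) dz = n₀·(e^(−k·z₁) − e^(−k·z₂)) / (k·(z₂−z₁))
e^(−0.5×0.4) = 0.8187; e^(−0.5×3.2) = 0.2019
⟨n⟩ = 0.55 × (0.8187 − 0.2019) / (0.5 × 2.8) = 0.55 × 0.4406 = 0.2423

0.242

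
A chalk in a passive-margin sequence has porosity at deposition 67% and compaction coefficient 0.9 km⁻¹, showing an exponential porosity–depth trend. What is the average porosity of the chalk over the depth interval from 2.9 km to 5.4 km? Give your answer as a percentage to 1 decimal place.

2.0%

⟨phi⟩ = (1/(d₂−d₁)) ∫ phi₀ e^(−βd) dd = phi₀·(e^(−β·d₁) − e^(−β·d₂)) / (β·(d₂−d₁))
e^(−0.9×2.9) = 0.0735; e^(−0.9×5.4) = 0.0078
⟨phi⟩ = 0.67 × (0.0735 − 0.0078) / (0.9 × 2.5) = 0.67 × 0.0292 = 0.0196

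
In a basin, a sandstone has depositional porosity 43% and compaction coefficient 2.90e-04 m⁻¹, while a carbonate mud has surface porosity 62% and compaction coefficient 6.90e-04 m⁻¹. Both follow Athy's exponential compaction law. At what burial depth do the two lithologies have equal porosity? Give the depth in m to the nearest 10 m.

910 m

Working in km (1 km = 1000 m; k in km⁻¹ = k in m⁻¹ × 1000):
Set n₀ₐ e^(−kₐz) = n₀ᵦ e^(−kᵦz) ⇒ ln(n₀ₐ/n₀ᵦ) = (kₐ − kᵦ)·z
z = ln(0.43/0.62) / (0.29 − 0.69) = -0.3659 / -0.4 = 0.915 km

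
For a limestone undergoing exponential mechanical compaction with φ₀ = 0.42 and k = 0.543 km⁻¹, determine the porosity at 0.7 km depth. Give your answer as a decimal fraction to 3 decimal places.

0.287

φ = φ₀·exp(−k·Z) = 0.42 × exp(−0.543 × 0.7) = 0.42 × exp(−0.3801)
  = 0.42 × 0.6838 = 0.2872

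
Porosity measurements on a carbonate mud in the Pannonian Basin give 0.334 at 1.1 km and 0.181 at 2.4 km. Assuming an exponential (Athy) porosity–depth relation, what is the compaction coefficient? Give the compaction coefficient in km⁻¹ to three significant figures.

0.471 km⁻¹

Athy: φ(Z) = φ₀ e^(−cZ) ⇒ φ₁/φ₂ = e^{c(Z₂−Z₁)} ⇒ c = ln(φ₁/φ₂)/(Z₂−Z₁)
c = ln(0.334/0.181) / (2.4 − 1.1) = ln(1.845) / 1.3 = 0.6126 / 1.3 = 0.4713 km⁻¹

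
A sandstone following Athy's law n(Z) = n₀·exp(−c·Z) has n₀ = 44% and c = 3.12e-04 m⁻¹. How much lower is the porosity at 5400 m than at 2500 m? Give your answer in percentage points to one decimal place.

Working in km (1 km = 1000 m; c in km⁻¹ = c in m⁻¹ × 1000):
n(2.5) = 0.44·e^(−0.312×2.5) = 0.2017
n(5.4) = 0.44·e^(−0.312×5.4) = 0.0816
Δn = 0.2017 − 0.0816 = 0.1201

12.0 percentage points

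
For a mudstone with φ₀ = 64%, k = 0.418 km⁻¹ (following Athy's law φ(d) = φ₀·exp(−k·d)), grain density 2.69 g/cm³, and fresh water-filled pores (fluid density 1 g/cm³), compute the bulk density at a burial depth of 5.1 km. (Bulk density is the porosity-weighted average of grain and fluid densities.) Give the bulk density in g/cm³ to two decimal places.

Porosity at depth: φ = 0.64·exp(−0.418×5.1) = 0.64×0.1186 = 0.0759
Bulk density: ρ_b = (1−φ)ρ_g + φ·ρ_f = 0.9241×2.69 + 0.0759×1
       = 2.486 + 0.076 = 2.562 g/cm³

2.56 g/cm³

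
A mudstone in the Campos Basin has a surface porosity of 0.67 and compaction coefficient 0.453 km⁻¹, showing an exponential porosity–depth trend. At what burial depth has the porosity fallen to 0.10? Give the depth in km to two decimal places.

4.20 km

Invert Athy's law: d = ln(phi₀/phi) / c
d = ln(0.67/0.1) / 0.453 = ln(6.7) / 0.453 = 1.9021 / 0.453 = 4.199 km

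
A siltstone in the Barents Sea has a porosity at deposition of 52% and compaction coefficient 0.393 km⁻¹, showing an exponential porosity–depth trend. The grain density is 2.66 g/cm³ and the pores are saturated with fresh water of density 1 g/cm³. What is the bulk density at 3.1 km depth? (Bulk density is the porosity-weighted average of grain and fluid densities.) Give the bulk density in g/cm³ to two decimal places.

2.40 g/cm³

Porosity at depth: n = 0.52·exp(−0.393×3.1) = 0.52×0.2957 = 0.1538
Bulk density: ρ_b = (1−n)ρ_g + n·ρ_f = 0.8462×2.66 + 0.1538×1
       = 2.251 + 0.154 = 2.405 g/cm³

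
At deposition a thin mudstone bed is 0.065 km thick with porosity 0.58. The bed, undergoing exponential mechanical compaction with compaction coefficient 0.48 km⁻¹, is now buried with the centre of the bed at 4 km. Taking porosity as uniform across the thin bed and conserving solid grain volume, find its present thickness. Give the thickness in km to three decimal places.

Porosity at 4 km: n = 0.58·exp(−0.48×4) = 0.0850
Solid-volume conservation: h(1−n) = h₀(1−n₀) ⇒ h = h₀·(1−n₀)/(1−n)
h = 0.065 × (1 − 0.58)/(1 − 0.0850) = 0.065 × 0.4590 = 0.0298 km

0.030 km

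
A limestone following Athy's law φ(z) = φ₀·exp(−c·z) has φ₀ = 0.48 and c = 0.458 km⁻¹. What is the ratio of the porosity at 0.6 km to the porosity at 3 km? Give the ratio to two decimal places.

φ(z₁)/φ(z₂) = e^(−c·z₁)/e^(−c·z₂) = e^{c(z₂−z₁)}
= exp(0.458 × 2.4) = exp(1.099) = 3.0018

3.00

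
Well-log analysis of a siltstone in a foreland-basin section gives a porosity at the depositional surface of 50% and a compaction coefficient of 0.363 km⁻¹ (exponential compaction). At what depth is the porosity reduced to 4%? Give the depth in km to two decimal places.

Invert Athy's law: d = ln(phi₀/phi) / k
d = ln(0.5/0.04) / 0.363 = ln(12.5) / 0.363 = 2.5257 / 0.363 = 6.958 km

6.96 km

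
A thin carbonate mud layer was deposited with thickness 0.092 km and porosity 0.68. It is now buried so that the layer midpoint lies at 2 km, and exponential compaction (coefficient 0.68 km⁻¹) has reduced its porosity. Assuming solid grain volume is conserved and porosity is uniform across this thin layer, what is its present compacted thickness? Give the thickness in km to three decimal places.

0.036 km

Porosity at 2 km: phi = 0.68·exp(−0.68×2) = 0.1745
Solid-volume conservation: h(1−phi) = h₀(1−phi₀) ⇒ h = h₀·(1−phi₀)/(1−phi)
h = 0.092 × (1 − 0.68)/(1 − 0.1745) = 0.092 × 0.3877 = 0.0357 km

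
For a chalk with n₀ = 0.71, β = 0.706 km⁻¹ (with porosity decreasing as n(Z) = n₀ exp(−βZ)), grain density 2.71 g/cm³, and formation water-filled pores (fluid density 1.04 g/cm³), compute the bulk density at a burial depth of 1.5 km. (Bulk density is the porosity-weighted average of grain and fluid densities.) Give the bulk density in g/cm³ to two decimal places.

Porosity at depth: n = 0.71·exp(−0.706×1.5) = 0.71×0.3468 = 0.2462
Bulk density: ρ_b = (1−n)ρ_g + n·ρ_f = 0.7538×2.71 + 0.2462×1.04
       = 2.043 + 0.256 = 2.299 g/cm³

2.30 g/cm³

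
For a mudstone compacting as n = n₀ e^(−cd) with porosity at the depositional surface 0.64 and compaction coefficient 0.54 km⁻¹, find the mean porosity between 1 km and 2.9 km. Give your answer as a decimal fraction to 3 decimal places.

0.233

⟨n⟩ = (1/(d₂−d₁)) ∫ n₀ e^(−cd) dd = n₀·(e^(−c·d₁) − e^(−c·d₂)) / (c·(d₂−d₁))
e^(−0.54×1) = 0.5827; e^(−0.54×2.9) = 0.2089
⟨n⟩ = 0.64 × (0.5827 − 0.2089) / (0.54 × 1.9) = 0.64 × 0.3644 = 0.2332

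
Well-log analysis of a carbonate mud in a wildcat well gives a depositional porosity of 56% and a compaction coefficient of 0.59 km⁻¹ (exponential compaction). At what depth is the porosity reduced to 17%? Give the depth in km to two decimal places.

2.02 km

Invert Athy's law: z = ln(φ₀/φ) / c
z = ln(0.56/0.17) / 0.59 = ln(3.294) / 0.59 = 1.1921 / 0.59 = 2.021 km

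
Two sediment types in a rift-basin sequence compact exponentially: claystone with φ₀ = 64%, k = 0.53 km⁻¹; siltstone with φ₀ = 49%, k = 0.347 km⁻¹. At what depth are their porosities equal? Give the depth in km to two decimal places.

1.46 km

Set φ₀ₐ e^(−kₐZ) = φ₀ᵦ e^(−kᵦZ) ⇒ ln(φ₀ₐ/φ₀ᵦ) = (kₐ − kᵦ)·Z
Z = ln(0.64/0.49) / (0.53 − 0.347) = 0.2671 / 0.183 = 1.459 km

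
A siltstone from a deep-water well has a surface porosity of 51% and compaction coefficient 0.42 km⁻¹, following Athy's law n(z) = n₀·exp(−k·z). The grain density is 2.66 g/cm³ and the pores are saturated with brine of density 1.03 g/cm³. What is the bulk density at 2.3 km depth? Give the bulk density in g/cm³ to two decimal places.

2.34 g/cm³

Porosity at depth: n = 0.51·exp(−0.42×2.3) = 0.51×0.3806 = 0.1941
Bulk density: ρ_b = (1−n)ρ_g + n·ρ_f = 0.8059×2.66 + 0.1941×1.03
       = 2.144 + 0.200 = 2.344 g/cm³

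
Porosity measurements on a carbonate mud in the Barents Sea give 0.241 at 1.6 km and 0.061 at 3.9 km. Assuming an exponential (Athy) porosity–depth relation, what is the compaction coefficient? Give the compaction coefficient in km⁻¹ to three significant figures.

Athy: n(d) = n₀ e^(−cd) ⇒ n₁/n₂ = e^{c(d₂−d₁)} ⇒ c = ln(n₁/n₂)/(d₂−d₁)
c = ln(0.241/0.061) / (3.9 − 1.6) = ln(3.951) / 2.3 = 1.3739 / 2.3 = 0.5974 km⁻¹

0.597 km⁻¹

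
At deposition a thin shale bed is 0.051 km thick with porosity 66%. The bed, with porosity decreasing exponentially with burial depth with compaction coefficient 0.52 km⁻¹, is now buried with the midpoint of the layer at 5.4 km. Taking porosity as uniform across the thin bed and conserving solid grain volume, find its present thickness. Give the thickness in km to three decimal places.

0.018 km

Porosity at 5.4 km: φ = 0.66·exp(−0.52×5.4) = 0.0398
Solid-volume conservation: h(1−φ) = h₀(1−φ₀) ⇒ h = h₀·(1−φ₀)/(1−φ)
h = 0.051 × (1 − 0.66)/(1 − 0.0398) = 0.051 × 0.3541 = 0.0181 km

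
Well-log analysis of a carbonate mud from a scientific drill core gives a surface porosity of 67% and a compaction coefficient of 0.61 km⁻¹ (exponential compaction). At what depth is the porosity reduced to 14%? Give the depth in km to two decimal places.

Invert Athy's law: Z = ln(φ₀/φ) / c
Z = ln(0.67/0.14) / 0.61 = ln(4.786) / 0.61 = 1.5656 / 0.61 = 2.567 km

2.57 km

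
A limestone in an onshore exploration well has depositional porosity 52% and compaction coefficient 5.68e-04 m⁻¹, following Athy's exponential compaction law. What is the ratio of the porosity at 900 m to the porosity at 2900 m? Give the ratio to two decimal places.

3.11

Working in km (1 km = 1000 m; β in km⁻¹ = β in m⁻¹ × 1000):
n(Z₁)/n(Z₂) = e^(−β·Z₁)/e^(−β·Z₂) = e^{β(Z₂−Z₁)}
= exp(0.568 × 2) = exp(1.136) = 3.1143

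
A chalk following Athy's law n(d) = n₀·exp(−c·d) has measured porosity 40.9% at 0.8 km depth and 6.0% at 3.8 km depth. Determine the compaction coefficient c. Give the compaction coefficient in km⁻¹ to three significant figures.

0.640 km⁻¹

Athy: n(d) = n₀ e^(−cd) ⇒ n₁/n₂ = e^{c(d₂−d₁)} ⇒ c = ln(n₁/n₂)/(d₂−d₁)
c = ln(0.409/0.06) / (3.8 − 0.8) = ln(6.817) / 3 = 1.9194 / 3 = 0.6398 km⁻¹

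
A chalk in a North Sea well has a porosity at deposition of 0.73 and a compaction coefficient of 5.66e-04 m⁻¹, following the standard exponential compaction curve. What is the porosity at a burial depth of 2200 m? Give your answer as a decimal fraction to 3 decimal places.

0.210

Working in km (1 km = 1000 m; c in km⁻¹ = c in m⁻¹ × 1000):
n = n₀·exp(−c·d) = 0.73 × exp(−0.566 × 2.2) = 0.73 × exp(−1.245)
  = 0.73 × 0.2879 = 0.2102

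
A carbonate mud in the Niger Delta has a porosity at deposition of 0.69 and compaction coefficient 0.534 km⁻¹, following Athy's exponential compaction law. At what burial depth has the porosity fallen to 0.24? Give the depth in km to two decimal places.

Invert Athy's law: z = ln(φ₀/φ) / k
z = ln(0.69/0.24) / 0.534 = ln(2.875) / 0.534 = 1.0561 / 0.534 = 1.978 km

1.98 km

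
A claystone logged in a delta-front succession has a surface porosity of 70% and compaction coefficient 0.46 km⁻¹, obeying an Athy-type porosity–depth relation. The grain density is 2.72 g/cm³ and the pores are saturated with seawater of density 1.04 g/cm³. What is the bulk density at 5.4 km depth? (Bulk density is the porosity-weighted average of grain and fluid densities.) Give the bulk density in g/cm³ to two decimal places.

2.62 g/cm³

Porosity at depth: phi = 0.7·exp(−0.46×5.4) = 0.7×0.0834 = 0.0584
Bulk density: ρ_b = (1−phi)ρ_g + phi·ρ_f = 0.9416×2.72 + 0.0584×1.04
       = 2.561 + 0.061 = 2.622 g/cm³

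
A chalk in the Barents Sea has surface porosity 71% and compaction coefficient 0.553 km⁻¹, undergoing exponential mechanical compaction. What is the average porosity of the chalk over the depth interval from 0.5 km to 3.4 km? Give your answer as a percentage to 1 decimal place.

26.8%

⟨phi⟩ = (1/(z₂−z₁)) ∫ phi₀ e^(−cz) dz = phi₀·(e^(−c·z₁) − e^(−c·z₂)) / (c·(z₂−z₁))
e^(−0.553×0.5) = 0.7584; e^(−0.553×3.4) = 0.1526
⟨phi⟩ = 0.71 × (0.7584 − 0.1526) / (0.553 × 2.9) = 0.71 × 0.3778 = 0.2682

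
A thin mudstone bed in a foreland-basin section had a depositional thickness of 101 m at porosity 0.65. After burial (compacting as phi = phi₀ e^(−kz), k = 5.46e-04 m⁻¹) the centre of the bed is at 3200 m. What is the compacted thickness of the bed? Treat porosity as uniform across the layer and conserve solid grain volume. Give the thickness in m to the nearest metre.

Working in km (1 km = 1000 m; k in km⁻¹ = k in m⁻¹ × 1000):
Porosity at 3.2 km: phi = 0.65·exp(−0.546×3.2) = 0.1133
Solid-volume conservation: h(1−phi) = h₀(1−phi₀) ⇒ h = h₀·(1−phi₀)/(1−phi)
h = 0.101 × (1 − 0.65)/(1 − 0.1133) = 0.101 × 0.3947 = 0.0399 km

40 m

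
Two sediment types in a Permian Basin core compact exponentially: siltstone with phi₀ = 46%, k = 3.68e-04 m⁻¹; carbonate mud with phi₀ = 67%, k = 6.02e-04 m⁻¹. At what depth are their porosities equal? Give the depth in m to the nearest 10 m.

Working in km (1 km = 1000 m; k in km⁻¹ = k in m⁻¹ × 1000):
Set phi₀ₐ e^(−kₐd) = phi₀ᵦ e^(−kᵦd) ⇒ ln(phi₀ₐ/phi₀ᵦ) = (kₐ − kᵦ)·d
d = ln(0.46/0.67) / (0.368 − 0.602) = -0.3761 / -0.234 = 1.607 km

1610 m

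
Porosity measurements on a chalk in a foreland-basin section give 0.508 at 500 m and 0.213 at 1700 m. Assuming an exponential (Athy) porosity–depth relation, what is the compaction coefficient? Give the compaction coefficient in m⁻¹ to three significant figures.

Working in km (1 km = 1000 m; k in km⁻¹ = k in m⁻¹ × 1000):
Athy: φ(d) = φ₀ e^(−kd) ⇒ φ₁/φ₂ = e^{k(d₂−d₁)} ⇒ k = ln(φ₁/φ₂)/(d₂−d₁)
k = ln(0.508/0.213) / (1.7 − 0.5) = ln(2.385) / 1.2 = 0.8692 / 1.2 = 0.7243 km⁻¹

0.000724 m⁻¹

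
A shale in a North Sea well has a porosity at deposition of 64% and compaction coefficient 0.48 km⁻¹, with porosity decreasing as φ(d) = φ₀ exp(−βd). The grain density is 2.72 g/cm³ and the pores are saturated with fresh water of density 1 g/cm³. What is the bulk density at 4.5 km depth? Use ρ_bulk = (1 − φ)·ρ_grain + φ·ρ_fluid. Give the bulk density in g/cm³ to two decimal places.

Porosity at depth: φ = 0.64·exp(−0.48×4.5) = 0.64×0.1153 = 0.0738
Bulk density: ρ_b = (1−φ)ρ_g + φ·ρ_f = 0.9262×2.72 + 0.0738×1
       = 2.519 + 0.074 = 2.593 g/cm³

2.59 g/cm³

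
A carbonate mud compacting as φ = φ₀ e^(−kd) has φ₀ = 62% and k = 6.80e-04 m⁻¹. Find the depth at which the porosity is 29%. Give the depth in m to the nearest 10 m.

1120 m

Working in km (1 km = 1000 m; k in km⁻¹ = k in m⁻¹ × 1000):
Invert Athy's law: d = ln(φ₀/φ) / k
d = ln(0.62/0.29) / 0.68 = ln(2.138) / 0.68 = 0.7598 / 0.68 = 1.117 km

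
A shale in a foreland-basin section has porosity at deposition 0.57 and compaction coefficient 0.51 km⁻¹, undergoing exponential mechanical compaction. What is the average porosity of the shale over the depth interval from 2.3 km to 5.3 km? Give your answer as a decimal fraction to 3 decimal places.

0.090

⟨n⟩ = (1/(z₂−z₁)) ∫ n₀ e^(−βz) dz = n₀·(e^(−β·z₁) − e^(−β·z₂)) / (β·(z₂−z₁))
e^(−0.51×2.3) = 0.3094; e^(−0.51×5.3) = 0.0670
⟨n⟩ = 0.57 × (0.3094 − 0.0670) / (0.51 × 3) = 0.57 × 0.1585 = 0.0903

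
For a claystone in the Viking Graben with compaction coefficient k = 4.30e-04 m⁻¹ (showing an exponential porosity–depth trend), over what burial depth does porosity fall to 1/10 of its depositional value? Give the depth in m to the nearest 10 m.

5350 m

Working in km (1 km = 1000 m; k in km⁻¹ = k in m⁻¹ × 1000):
n/n₀ = 1/10 ⇒ exp(−k·Z) = 1/10 ⇒ Z = ln(10) / k
Z = 2.3026 / 0.43 = 5.355 km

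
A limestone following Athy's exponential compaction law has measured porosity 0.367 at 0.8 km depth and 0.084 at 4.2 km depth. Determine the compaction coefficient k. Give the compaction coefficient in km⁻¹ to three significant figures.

0.434 km⁻¹

Athy: φ(Z) = φ₀ e^(−kZ) ⇒ φ₁/φ₂ = e^{k(Z₂−Z₁)} ⇒ k = ln(φ₁/φ₂)/(Z₂−Z₁)
k = ln(0.367/0.084) / (4.2 − 0.8) = ln(4.369) / 3.4 = 1.4745 / 3.4 = 0.4337 km⁻¹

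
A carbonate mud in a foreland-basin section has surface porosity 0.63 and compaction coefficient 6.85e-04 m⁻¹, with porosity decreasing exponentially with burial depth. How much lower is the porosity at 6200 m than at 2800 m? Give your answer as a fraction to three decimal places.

0.084

Working in km (1 km = 1000 m; k in km⁻¹ = k in m⁻¹ × 1000):
φ(2.8) = 0.63·e^(−0.685×2.8) = 0.0925
φ(6.2) = 0.63·e^(−0.685×6.2) = 0.0090
Δφ = 0.0925 − 0.0090 = 0.0835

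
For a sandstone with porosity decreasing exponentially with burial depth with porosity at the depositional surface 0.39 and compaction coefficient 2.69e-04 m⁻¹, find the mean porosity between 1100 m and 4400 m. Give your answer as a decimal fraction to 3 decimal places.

Working in km (1 km = 1000 m; c in km⁻¹ = c in m⁻¹ × 1000):
⟨n⟩ = (1/(z₂−z₁)) ∫ n₀ e^(−cz) dz = n₀·(e^(−c·z₁) − e^(−c·z₂)) / (c·(z₂−z₁))
e^(−0.269×1.1) = 0.7439; e^(−0.269×4.4) = 0.3062
⟨n⟩ = 0.39 × (0.7439 − 0.3062) / (0.269 × 3.3) = 0.39 × 0.4931 = 0.1923

0.192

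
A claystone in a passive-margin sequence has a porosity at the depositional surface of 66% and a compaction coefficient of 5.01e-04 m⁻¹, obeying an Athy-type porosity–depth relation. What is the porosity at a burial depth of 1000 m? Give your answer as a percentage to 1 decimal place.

Working in km (1 km = 1000 m; β in km⁻¹ = β in m⁻¹ × 1000):
φ = φ₀·exp(−β·z) = 0.66 × exp(−0.501 × 1) = 0.66 × exp(−0.501)
  = 0.66 × 0.6059 = 0.3999

40.0%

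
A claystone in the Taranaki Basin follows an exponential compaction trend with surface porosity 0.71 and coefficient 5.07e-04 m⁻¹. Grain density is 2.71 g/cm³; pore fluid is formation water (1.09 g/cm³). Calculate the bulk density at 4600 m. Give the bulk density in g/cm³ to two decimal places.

2.60 g/cm³

Working in km (1 km = 1000 m; c in km⁻¹ = c in m⁻¹ × 1000):
Porosity at depth: φ = 0.71·exp(−0.507×4.6) = 0.71×0.0971 = 0.0689
Bulk density: ρ_b = (1−φ)ρ_g + φ·ρ_f = 0.9311×2.71 + 0.0689×1.09
       = 2.523 + 0.075 = 2.598 g/cm³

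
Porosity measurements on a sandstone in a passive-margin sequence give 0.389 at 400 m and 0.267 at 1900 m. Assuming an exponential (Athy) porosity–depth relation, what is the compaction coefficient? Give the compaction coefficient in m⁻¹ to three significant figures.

0.000251 m⁻¹

Working in km (1 km = 1000 m; c in km⁻¹ = c in m⁻¹ × 1000):
Athy: n(z) = n₀ e^(−cz) ⇒ n₁/n₂ = e^{c(z₂−z₁)} ⇒ c = ln(n₁/n₂)/(z₂−z₁)
c = ln(0.389/0.267) / (1.9 − 0.4) = ln(1.457) / 1.5 = 0.3763 / 1.5 = 0.2509 km⁻¹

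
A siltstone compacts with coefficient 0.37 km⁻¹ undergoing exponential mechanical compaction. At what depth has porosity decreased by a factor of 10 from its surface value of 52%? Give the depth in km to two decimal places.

6.22 km

n/n₀ = 1/10 ⇒ exp(−β·Z) = 1/10 ⇒ Z = ln(10) / β
Z = 2.3026 / 0.37 = 6.223 km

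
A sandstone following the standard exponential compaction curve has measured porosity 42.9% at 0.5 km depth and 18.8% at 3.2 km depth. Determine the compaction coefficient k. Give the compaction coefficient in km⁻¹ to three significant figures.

Athy: n(Z) = n₀ e^(−kZ) ⇒ n₁/n₂ = e^{k(Z₂−Z₁)} ⇒ k = ln(n₁/n₂)/(Z₂−Z₁)
k = ln(0.429/0.188) / (3.2 − 0.5) = ln(2.282) / 2.7 = 0.8250 / 2.7 = 0.3056 km⁻¹

0.306 km⁻¹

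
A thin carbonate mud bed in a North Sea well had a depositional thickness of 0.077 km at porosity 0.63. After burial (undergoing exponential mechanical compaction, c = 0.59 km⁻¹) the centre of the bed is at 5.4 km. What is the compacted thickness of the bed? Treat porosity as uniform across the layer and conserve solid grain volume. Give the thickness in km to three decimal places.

0.029 km

Porosity at 5.4 km: phi = 0.63·exp(−0.59×5.4) = 0.0260
Solid-volume conservation: h(1−phi) = h₀(1−phi₀) ⇒ h = h₀·(1−phi₀)/(1−phi)
h = 0.077 × (1 − 0.63)/(1 − 0.0260) = 0.077 × 0.3799 = 0.0293 km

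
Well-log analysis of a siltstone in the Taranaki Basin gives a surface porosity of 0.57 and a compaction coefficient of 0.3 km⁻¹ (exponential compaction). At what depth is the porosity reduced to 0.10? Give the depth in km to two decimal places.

Invert Athy's law: d = ln(phi₀/phi) / k
d = ln(0.57/0.1) / 0.3 = ln(5.7) / 0.3 = 1.7405 / 0.3 = 5.802 km

5.80 km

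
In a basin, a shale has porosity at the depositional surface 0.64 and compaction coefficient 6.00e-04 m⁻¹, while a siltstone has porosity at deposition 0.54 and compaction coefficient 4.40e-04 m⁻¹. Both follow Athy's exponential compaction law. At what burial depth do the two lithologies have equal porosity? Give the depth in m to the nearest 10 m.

1060 m

Working in km (1 km = 1000 m; c in km⁻¹ = c in m⁻¹ × 1000):
Set φ₀ₐ e^(−cₐZ) = φ₀ᵦ e^(−cᵦZ) ⇒ ln(φ₀ₐ/φ₀ᵦ) = (cₐ − cᵦ)·Z
Z = ln(0.64/0.54) / (0.6 − 0.44) = 0.1699 / 0.16 = 1.062 km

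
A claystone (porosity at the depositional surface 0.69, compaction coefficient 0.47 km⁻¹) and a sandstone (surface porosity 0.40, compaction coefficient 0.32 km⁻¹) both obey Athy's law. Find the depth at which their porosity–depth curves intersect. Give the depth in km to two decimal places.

3.63 km

Set phi₀ₐ e^(−kₐd) = phi₀ᵦ e^(−kᵦd) ⇒ ln(phi₀ₐ/phi₀ᵦ) = (kₐ − kᵦ)·d
d = ln(0.69/0.4) / (0.47 − 0.32) = 0.5452 / 0.15 = 3.635 km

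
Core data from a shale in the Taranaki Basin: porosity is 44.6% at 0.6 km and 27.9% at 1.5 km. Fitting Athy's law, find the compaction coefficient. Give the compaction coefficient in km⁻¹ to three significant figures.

Athy: n(d) = n₀ e^(−cd) ⇒ n₁/n₂ = e^{c(d₂−d₁)} ⇒ c = ln(n₁/n₂)/(d₂−d₁)
c = ln(0.446/0.279) / (1.5 − 0.6) = ln(1.599) / 0.9 = 0.4691 / 0.9 = 0.5212 km⁻¹

0.521 km⁻¹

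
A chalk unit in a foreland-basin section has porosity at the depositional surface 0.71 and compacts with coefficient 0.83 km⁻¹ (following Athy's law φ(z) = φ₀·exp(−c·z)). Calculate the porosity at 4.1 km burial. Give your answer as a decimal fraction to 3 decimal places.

0.024

φ = φ₀·exp(−c·z) = 0.71 × exp(−0.83 × 4.1) = 0.71 × exp(−3.403)
  = 0.71 × 0.0333 = 0.0236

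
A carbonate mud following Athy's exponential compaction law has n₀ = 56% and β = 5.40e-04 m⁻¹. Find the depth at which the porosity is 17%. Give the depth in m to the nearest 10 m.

2210 m

Working in km (1 km = 1000 m; β in km⁻¹ = β in m⁻¹ × 1000):
Invert Athy's law: d = ln(n₀/n) / β
d = ln(0.56/0.17) / 0.54 = ln(3.294) / 0.54 = 1.1921 / 0.54 = 2.208 km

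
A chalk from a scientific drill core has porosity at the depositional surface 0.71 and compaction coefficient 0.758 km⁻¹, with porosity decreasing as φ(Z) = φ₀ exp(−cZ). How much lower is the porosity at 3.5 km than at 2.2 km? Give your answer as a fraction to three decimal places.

0.084

φ(2.2) = 0.71·e^(−0.758×2.2) = 0.1340
φ(3.5) = 0.71·e^(−0.758×3.5) = 0.0500
Δφ = 0.1340 − 0.0500 = 0.0840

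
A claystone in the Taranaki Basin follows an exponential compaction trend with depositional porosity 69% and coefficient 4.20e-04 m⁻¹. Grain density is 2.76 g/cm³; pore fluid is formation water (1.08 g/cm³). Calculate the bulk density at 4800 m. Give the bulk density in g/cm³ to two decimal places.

Working in km (1 km = 1000 m; c in km⁻¹ = c in m⁻¹ × 1000):
Porosity at depth: n = 0.69·exp(−0.42×4.8) = 0.69×0.1332 = 0.0919
Bulk density: ρ_b = (1−n)ρ_g + n·ρ_f = 0.9081×2.76 + 0.0919×1.08
       = 2.506 + 0.099 = 2.606 g/cm³

2.61 g/cm³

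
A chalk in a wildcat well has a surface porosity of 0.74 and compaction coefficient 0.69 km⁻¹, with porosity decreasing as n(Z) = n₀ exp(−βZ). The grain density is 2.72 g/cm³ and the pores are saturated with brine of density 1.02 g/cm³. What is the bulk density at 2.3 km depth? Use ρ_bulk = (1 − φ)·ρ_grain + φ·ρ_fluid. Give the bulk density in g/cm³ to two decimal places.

2.46 g/cm³

Porosity at depth: n = 0.74·exp(−0.69×2.3) = 0.74×0.2045 = 0.1514
Bulk density: ρ_b = (1−n)ρ_g + n·ρ_f = 0.8486×2.72 + 0.1514×1.02
       = 2.308 + 0.154 = 2.463 g/cm³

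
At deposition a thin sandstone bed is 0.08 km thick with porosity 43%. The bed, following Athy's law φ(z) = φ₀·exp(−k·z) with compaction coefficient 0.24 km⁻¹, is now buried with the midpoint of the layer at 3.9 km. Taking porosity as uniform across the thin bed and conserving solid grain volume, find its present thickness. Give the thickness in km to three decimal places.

Porosity at 3.9 km: φ = 0.43·exp(−0.24×3.9) = 0.1686
Solid-volume conservation: h(1−φ) = h₀(1−φ₀) ⇒ h = h₀·(1−φ₀)/(1−φ)
h = 0.08 × (1 − 0.43)/(1 − 0.1686) = 0.08 × 0.6856 = 0.0549 km

0.055 km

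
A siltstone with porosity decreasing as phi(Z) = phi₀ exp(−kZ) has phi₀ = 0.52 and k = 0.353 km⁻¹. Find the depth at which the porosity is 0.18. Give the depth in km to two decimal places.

3.01 km

Invert Athy's law: Z = ln(phi₀/phi) / k
Z = ln(0.52/0.18) / 0.353 = ln(2.889) / 0.353 = 1.0609 / 0.353 = 3.005 km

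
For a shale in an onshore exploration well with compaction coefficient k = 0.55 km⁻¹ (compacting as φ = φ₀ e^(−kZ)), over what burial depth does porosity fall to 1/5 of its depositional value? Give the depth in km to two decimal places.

2.93 km

φ/φ₀ = 1/5 ⇒ exp(−k·Z) = 1/5 ⇒ Z = ln(5) / k
Z = 1.6094 / 0.55 = 2.926 km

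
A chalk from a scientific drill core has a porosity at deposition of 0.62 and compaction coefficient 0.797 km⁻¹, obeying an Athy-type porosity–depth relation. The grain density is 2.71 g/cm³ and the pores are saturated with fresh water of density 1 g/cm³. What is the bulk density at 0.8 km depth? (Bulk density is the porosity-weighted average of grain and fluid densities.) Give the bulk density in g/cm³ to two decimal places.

Porosity at depth: phi = 0.62·exp(−0.797×0.8) = 0.62×0.5286 = 0.3277
Bulk density: ρ_b = (1−phi)ρ_g + phi·ρ_f = 0.6723×2.71 + 0.3277×1
       = 1.822 + 0.328 = 2.150 g/cm³

2.15 g/cm³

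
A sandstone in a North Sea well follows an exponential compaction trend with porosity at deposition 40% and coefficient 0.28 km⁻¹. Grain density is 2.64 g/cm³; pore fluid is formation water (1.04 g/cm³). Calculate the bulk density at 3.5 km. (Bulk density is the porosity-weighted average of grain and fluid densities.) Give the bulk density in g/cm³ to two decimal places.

Porosity at depth: φ = 0.4·exp(−0.28×3.5) = 0.4×0.3753 = 0.1501
Bulk density: ρ_b = (1−φ)ρ_g + φ·ρ_f = 0.8499×2.64 + 0.1501×1.04
       = 2.244 + 0.156 = 2.400 g/cm³

2.40 g/cm³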